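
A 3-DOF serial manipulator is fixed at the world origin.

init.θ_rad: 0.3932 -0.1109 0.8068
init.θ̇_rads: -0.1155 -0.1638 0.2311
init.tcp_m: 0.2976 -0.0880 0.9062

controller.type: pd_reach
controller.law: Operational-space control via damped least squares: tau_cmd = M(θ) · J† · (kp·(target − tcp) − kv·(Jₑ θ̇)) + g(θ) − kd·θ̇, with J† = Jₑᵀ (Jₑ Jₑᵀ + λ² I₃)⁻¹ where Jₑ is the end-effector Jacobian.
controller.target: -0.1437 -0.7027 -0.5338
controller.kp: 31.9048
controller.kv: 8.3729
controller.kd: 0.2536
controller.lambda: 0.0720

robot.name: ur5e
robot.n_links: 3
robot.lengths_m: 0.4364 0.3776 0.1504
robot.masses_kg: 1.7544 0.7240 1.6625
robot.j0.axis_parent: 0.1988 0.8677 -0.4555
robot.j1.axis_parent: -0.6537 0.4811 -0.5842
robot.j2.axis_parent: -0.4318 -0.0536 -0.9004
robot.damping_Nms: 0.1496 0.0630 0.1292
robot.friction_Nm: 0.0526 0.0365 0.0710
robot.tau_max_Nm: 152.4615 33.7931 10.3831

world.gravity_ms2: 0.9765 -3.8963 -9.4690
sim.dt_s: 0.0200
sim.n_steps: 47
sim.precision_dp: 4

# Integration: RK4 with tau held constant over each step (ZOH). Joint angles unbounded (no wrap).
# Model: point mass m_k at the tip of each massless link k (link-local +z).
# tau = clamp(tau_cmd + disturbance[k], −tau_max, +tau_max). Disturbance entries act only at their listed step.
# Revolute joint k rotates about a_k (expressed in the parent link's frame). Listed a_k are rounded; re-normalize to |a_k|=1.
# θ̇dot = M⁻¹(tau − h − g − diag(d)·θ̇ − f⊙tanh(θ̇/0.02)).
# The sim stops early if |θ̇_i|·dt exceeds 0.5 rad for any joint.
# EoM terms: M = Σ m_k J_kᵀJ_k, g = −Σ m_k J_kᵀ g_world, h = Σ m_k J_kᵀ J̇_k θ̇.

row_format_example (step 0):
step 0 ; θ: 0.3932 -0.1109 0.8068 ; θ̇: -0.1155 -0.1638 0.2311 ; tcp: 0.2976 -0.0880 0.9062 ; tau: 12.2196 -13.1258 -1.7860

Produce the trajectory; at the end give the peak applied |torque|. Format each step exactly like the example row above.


step 1 ; θ: 0.3955 -0.1252 0.8121 ; θ̇: 0.3470 -1.2489 0.2109 ; tcp: 0.2952 -0.0928 0.9064 ; tau: 7.7279 -10.8880 -1.5165
step 2 ; θ: 0.4062 -0.1587 0.8130 ; θ̇: 0.7229 -2.1500 0.2661 ; tcp: 0.2930 -0.1064 0.9055 ; tau: 4.1370 -9.3231 -1.3518
step 3 ; θ: 0.4237 -0.2080 0.8085 ; θ̇: 1.0276 -2.8927 0.2153 ; tcp: 0.2907 -0.1274 0.9029 ; tau: 1.2780 -8.1829 -1.2135
step 4 ; θ: 0.4468 -0.2706 0.7988 ; θ̇: 1.2768 -3.4940 -0.1152 ; tcp: 0.2880 -0.1546 0.8982 ; tau: -1.0409 -7.2880 -1.0327
step 5 ; θ: 0.4744 -0.3463 0.7974 ; θ̇: 1.4839 -3.9576 -0.9332 ; tcp: 0.2846 -0.1871 0.8905 ; tau: -3.0338 -6.5053 -0.7354
step 6 ; θ: 0.5060 -0.4331 0.8008 ; θ̇: 1.6582 -4.5250 -0.3747 ; tcp: 0.2802 -0.2240 0.8791 ; tau: -4.7230 -5.8289 -0.8056
step 7 ; θ: 0.5406 -0.5280 0.7919 ; θ̇: 1.8089 -4.9478 -0.6130 ; tcp: 0.2743 -0.2648 0.8634 ; tau: -6.2350 -5.0742 -0.6601
step 8 ; θ: 0.5781 -0.6310 0.7802 ; θ̇: 1.9380 -5.3395 -0.7351 ; tcp: 0.2668 -0.3084 0.8427 ; tau: -7.5941 -4.2339 -0.5312
step 9 ; θ: 0.6180 -0.7413 0.7642 ; θ̇: 2.0483 -5.6733 -0.9844 ; tcp: 0.2575 -0.3538 0.8162 ; tau: -8.8534 -3.2531 -0.3478
step 10 ; θ: 0.6599 -0.8581 0.7457 ; θ̇: 2.1437 -5.9846 -1.0665 ; tcp: 0.2463 -0.3998 0.7836 ; tau: -10.0476 -2.1175 -0.1837
step 11 ; θ: 0.7035 -0.9804 0.7231 ; θ̇: 2.2243 -6.2316 -1.3128 ; tcp: 0.2331 -0.4452 0.7444 ; tau: -11.2208 -0.7952 0.0517
step 12 ; θ: 0.7487 -1.1075 0.6991 ; θ̇: 2.2930 -6.4591 -1.3232 ; tcp: 0.2180 -0.4885 0.6988 ; tau: -12.3696 0.6925 0.2513
step 13 ; θ: 0.7951 -1.2383 0.6714 ; θ̇: 2.3463 -6.6109 -1.5476 ; tcp: 0.2013 -0.5285 0.6469 ; tau: -13.5512 2.3527 0.5323
step 14 ; θ: 0.8425 -1.3721 0.6437 ; θ̇: 2.3871 -6.7468 -1.4497 ; tcp: 0.1834 -0.5639 0.5895 ; tau: -14.7179 4.1220 0.7445
step 15 ; θ: 0.8904 -1.5075 0.6131 ; θ̇: 2.4057 -6.7960 -1.6384 ; tcp: 0.1648 -0.5936 0.5274 ; tau: -15.9692 5.9869 1.0425
step 16 ; θ: 0.9385 -1.6439 0.5843 ; θ̇: 2.4028 -6.8399 -1.4040 ; tcp: 0.1459 -0.6168 0.4618 ; tau: -17.1125 7.8356 1.2207
step 17 ; θ: 0.9863 -1.7801 0.5538 ; θ̇: 2.3650 -6.7898 -1.5570 ; tcp: 0.1274 -0.6331 0.3940 ; tau: -17.8692 9.6055 1.4751
step 18 ; θ: 1.0332 -1.9153 0.5268 ; θ̇: 2.3249 -6.7324 -1.2025 ; tcp: 0.1100 -0.6425 0.3256 ; tau: -15.8893 10.9608 1.5245
step 19 ; θ: 1.0809 -2.0471 0.4986 ; θ̇: 2.4426 -6.4567 -1.5154 ; tcp: 0.0943 -0.6456 0.2578 ; tau: -10.7707 11.8707 1.7130
step 20 ; θ: 1.1343 -2.1720 0.4715 ; θ̇: 2.8815 -6.0263 -1.4353 ; tcp: 0.0800 -0.6436 0.1919 ; tau: -8.9178 12.8062 1.8379
step 21 ; θ: 1.1967 -2.2874 0.4398 ; θ̇: 3.3409 -5.5177 -1.8040 ; tcp: 0.0655 -0.6379 0.1289 ; tau: -10.4458 13.7097 2.0516
step 22 ; θ: 1.2662 -2.3943 0.4086 ; θ̇: 3.5877 -5.1759 -1.4458 ; tcp: 0.0495 -0.6288 0.0699 ; tau: -12.4696 14.2948 2.0080
step 23 ; θ: 1.3387 -2.4943 0.3768 ; θ̇: 3.6453 -4.8429 -1.5957 ; tcp: 0.0322 -0.6168 0.0151 ; tau: -14.0603 14.5894 2.0454
step 24 ; θ: 1.4109 -2.5888 0.3492 ; θ̇: 3.5612 -4.6120 -1.1262 ; tcp: 0.0140 -0.6024 -0.0350 ; tau: -15.1468 14.5917 1.8839
step 25 ; θ: 1.4806 -2.6779 0.3238 ; θ̇: 3.4049 -4.3229 -1.2221 ; tcp: -0.0041 -0.5862 -0.0804 ; tau: -15.6997 14.3929 1.8496
step 26 ; θ: 1.5466 -2.7620 0.3031 ; θ̇: 3.1907 -4.0873 -0.7800 ; tcp: -0.0217 -0.5690 -0.1212 ; tau: -15.9062 14.0030 1.6616
step 27 ; θ: 1.6082 -2.8406 0.2848 ; θ̇: 2.9593 -3.7826 -0.8835 ; tcp: -0.0380 -0.5514 -0.1575 ; tau: -15.7448 13.5096 1.6132
step 28 ; θ: 1.6649 -2.9136 0.2704 ; θ̇: 2.7040 -3.5203 -0.5157 ; tcp: -0.0530 -0.5341 -0.1896 ; tau: -15.3997 12.9203 1.4412
step 29 ; θ: 1.7165 -2.9808 0.2576 ; θ̇: 2.4525 -3.2031 -0.6335 ; tcp: -0.0663 -0.5175 -0.2179 ; tau: -14.8217 12.3093 1.4017
step 30 ; θ: 1.7630 -3.0421 0.2476 ; θ̇: 2.1927 -2.9278 -0.3479 ; tcp: -0.0780 -0.5019 -0.2426 ; tau: -14.1715 11.6750 1.2618
step 31 ; θ: 1.8044 -3.0975 0.2386 ; θ̇: 1.9461 -2.6167 -0.4682 ; tcp: -0.0880 -0.4877 -0.2642 ; tau: -13.3873 11.0722 1.2366
step 32 ; θ: 1.8409 -3.1472 0.2313 ; θ̇: 1.7012 -2.3477 -0.2568 ; tcp: -0.0966 -0.4749 -0.2829 ; tau: -12.6023 10.4897 1.1311
step 33 ; θ: 1.8727 -3.1913 0.2245 ; θ̇: 1.4743 -2.0602 -0.3664 ; tcp: -0.1036 -0.4636 -0.2991 ; tau: -11.7541 9.9632 1.1180
step 34 ; θ: 1.9000 -3.2300 0.2187 ; θ̇: 1.2558 -1.8132 -0.2155 ; tcp: -0.1094 -0.4538 -0.3130 ; tau: -10.9474 9.4759 1.0426
step 35 ; θ: 1.9232 -3.2638 0.2131 ; θ̇: 1.0576 -1.5609 -0.3060 ; tcp: -0.1140 -0.4454 -0.3249 ; tau: -10.1268 9.0491 1.0374
step 36 ; θ: 1.9425 -3.2929 0.2080 ; θ̇: 0.8721 -1.3459 -0.2016 ; tcp: -0.1175 -0.4382 -0.3350 ; tau: -9.3697 8.6644 0.9856
step 37 ; θ: 1.9583 -3.3177 0.2030 ; θ̇: 0.7072 -1.1344 -0.2705 ; tcp: -0.1200 -0.4323 -0.3436 ; tau: -8.6305 8.3335 0.9844
step 38 ; θ: 1.9709 -3.3386 0.1984 ; θ̇: 0.5568 -0.9555 -0.2002 ; tcp: -0.1218 -0.4274 -0.3508 ; tau: -7.9633 8.0399 0.9500
step 39 ; θ: 1.9808 -3.3560 0.1937 ; θ̇: 0.4259 -0.7851 -0.2494 ; tcp: -0.1228 -0.4235 -0.3567 ; tau: -7.3325 7.7894 0.9503
step 40 ; θ: 1.9881 -3.3703 0.1892 ; θ̇: 0.3096 -0.6422 -0.2034 ; tcp: -0.1232 -0.4204 -0.3617 ; tau: -6.7736 7.5687 0.9278
step 41 ; θ: 1.9933 -3.3818 0.1847 ; θ̇: 0.2106 -0.5098 -0.2367 ; tcp: -0.1232 -0.4181 -0.3657 ; tau: -6.2598 7.3803 0.9283
step 42 ; θ: 1.9967 -3.3909 0.1803 ; θ̇: 0.1251 -0.3995 -0.2076 ; tcp: -0.1227 -0.4163 -0.3689 ; tau: -5.8128 7.2142 0.9136
step 43 ; θ: 1.9985 -3.3979 0.1758 ; θ̇: 0.0543 -0.2999 -0.2293 ; tcp: -0.1218 -0.4151 -0.3714 ; tau: -5.4128 7.0713 0.9136
step 44 ; θ: 1.9990 -3.4030 0.1714 ; θ̇: -0.0044 -0.2177 -0.2137 ; tcp: -0.1207 -0.4144 -0.3734 ; tau: -5.0742 6.9447 0.9044
step 45 ; θ: 1.9985 -3.4067 0.1669 ; θ̇: -0.0491 -0.1459 -0.2335 ; tcp: -0.1194 -0.4140 -0.3748 ; tau: -4.7923 6.8347 0.9048
step 46 ; θ: 1.9971 -3.4090 0.1624 ; θ̇: -0.0845 -0.0882 -0.2192 ; tcp: -0.1180 -0.4139 -0.3759 ; tau: -4.5621 6.7357 0.8964
step 47 ; θ: 1.9952 -3.4103 0.1578 ; θ̇: -0.1110 -0.0378 -0.2308 ; tcp: -0.1166 -0.4141 -0.3766
max |tau| (N·m): 17.8692


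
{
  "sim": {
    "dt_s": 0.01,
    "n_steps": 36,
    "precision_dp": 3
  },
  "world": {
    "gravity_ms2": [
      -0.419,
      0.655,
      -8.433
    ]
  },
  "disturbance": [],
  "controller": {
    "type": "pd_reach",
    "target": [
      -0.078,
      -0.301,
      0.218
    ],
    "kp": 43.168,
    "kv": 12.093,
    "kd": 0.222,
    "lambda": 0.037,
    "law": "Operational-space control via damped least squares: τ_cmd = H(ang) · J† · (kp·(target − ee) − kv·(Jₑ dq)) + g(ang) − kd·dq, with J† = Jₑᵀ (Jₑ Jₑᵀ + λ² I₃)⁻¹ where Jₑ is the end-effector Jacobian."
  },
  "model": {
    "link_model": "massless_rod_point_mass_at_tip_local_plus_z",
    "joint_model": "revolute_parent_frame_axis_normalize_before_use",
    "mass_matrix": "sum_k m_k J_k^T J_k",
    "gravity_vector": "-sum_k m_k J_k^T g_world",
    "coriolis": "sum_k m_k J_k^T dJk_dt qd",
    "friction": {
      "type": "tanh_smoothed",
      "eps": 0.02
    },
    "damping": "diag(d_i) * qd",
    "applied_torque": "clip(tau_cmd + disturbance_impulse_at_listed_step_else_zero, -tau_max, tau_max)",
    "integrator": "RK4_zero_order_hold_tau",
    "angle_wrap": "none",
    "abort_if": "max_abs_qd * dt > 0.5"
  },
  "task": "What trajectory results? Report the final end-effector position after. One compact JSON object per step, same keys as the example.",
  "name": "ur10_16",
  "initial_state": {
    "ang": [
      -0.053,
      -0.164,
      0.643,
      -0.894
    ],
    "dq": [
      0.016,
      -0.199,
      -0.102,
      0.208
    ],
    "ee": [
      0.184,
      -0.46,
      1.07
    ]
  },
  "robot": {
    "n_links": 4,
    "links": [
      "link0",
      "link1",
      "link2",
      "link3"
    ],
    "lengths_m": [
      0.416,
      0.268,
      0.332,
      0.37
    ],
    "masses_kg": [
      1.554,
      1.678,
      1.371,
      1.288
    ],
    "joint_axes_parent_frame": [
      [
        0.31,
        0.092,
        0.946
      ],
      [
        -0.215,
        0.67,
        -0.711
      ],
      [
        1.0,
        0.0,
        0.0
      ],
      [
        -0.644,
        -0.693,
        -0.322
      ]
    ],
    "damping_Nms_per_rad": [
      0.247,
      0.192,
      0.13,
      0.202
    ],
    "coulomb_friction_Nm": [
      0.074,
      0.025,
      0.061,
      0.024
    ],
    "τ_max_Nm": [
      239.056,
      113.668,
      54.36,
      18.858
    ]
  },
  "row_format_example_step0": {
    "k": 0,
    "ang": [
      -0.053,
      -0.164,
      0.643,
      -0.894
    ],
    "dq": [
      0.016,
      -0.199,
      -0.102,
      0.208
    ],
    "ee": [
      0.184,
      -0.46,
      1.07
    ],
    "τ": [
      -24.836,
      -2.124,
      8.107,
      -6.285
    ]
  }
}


{"k":1,"ang":[-0.057,-0.166,0.645,-0.898],"dq":[-0.752,-0.238,0.406,-0.912],"ee":[0.183,-0.46,1.069],"\u03c4":[-21.754,-1.728,6.237,-5.011]}
{"k":2,"ang":[-0.067,-0.169,0.651,-0.911],"dq":[-1.404,-0.275,0.859,-1.827],"ee":[0.181,-0.458,1.065],"\u03c4":[-18.633,-1.323,4.796,-3.95]}
{"k":3,"ang":[-0.084,-0.172,0.661,-0.933],"dq":[-1.943,-0.314,1.271,-2.548],"ee":[0.178,-0.457,1.058],"\u03c4":[-15.568,-0.923,3.659,-3.059]}
{"k":4,"ang":[-0.106,-0.175,0.676,-0.961],"dq":[-2.377,-0.355,1.652,-3.089],"ee":[0.174,-0.455,1.048],"\u03c4":[-12.645,-0.538,2.724,-2.304]}
{"k":5,"ang":[-0.131,-0.179,0.694,-0.994],"dq":[-2.718,-0.395,2.011,-3.468],"ee":[0.169,-0.453,1.036],"\u03c4":[-9.934,-0.18,1.916,-1.657]}
{"k":6,"ang":[-0.16,-0.183,0.716,-1.03],"dq":[-2.977,-0.43,2.352,-3.703],"ee":[0.164,-0.45,1.023],"\u03c4":[-7.478,0.14,1.181,-1.1]}
{"k":7,"ang":[-0.191,-0.187,0.741,-1.068],"dq":[-3.167,-0.458,2.677,-3.814],"ee":[0.158,-0.447,1.007],"\u03c4":[-5.302,0.412,0.487,-0.622]}
{"k":8,"ang":[-0.223,-0.192,0.77,-1.106],"dq":[-3.3,-0.475,2.988,-3.821],"ee":[0.152,-0.443,0.991],"\u03c4":[-3.413,0.626,-0.187,-0.212]}
{"k":9,"ang":[-0.256,-0.197,0.801,-1.144],"dq":[-3.384,-0.482,3.283,-3.742],"ee":[0.145,-0.44,0.974],"\u03c4":[-1.805,0.779,-0.85,0.132]}
{"k":10,"ang":[-0.29,-0.202,0.835,-1.181],"dq":[-3.428,-0.477,3.56,-3.593],"ee":[0.138,-0.436,0.956],"\u03c4":[-0.464,0.868,-1.505,0.414]}
{"k":11,"ang":[-0.325,-0.206,0.872,-1.215],"dq":[-3.44,-0.462,3.815,-3.39],"ee":[0.13,-0.432,0.938],"\u03c4":[0.63,0.898,-2.152,0.638]}
{"k":12,"ang":[-0.359,-0.211,0.911,-1.248],"dq":[-3.425,-0.44,4.047,-3.144],"ee":[0.123,-0.428,0.919],"\u03c4":[1.499,0.875,-2.789,0.804]}
{"k":13,"ang":[-0.393,-0.215,0.953,-1.278],"dq":[-3.388,-0.411,4.252,-2.868],"ee":[0.116,-0.423,0.9],"\u03c4":[2.166,0.806,-3.413,0.916]}
{"k":14,"ang":[-0.427,-0.219,0.996,-1.305],"dq":[-3.334,-0.379,4.43,-2.57],"ee":[0.108,-0.419,0.881],"\u03c4":[2.654,0.701,-4.024,0.977]}
{"k":15,"ang":[-0.46,-0.223,1.041,-1.33],"dq":[-3.266,-0.346,4.579,-2.257],"ee":[0.101,-0.415,0.862],"\u03c4":[2.988,0.57,-4.619,0.99]}
{"k":16,"ang":[-0.492,-0.226,1.088,-1.351],"dq":[-3.189,-0.314,4.698,-1.937],"ee":[0.094,-0.411,0.843],"\u03c4":[3.19,0.42,-5.197,0.961]}
{"k":17,"ang":[-0.523,-0.229,1.135,-1.368],"dq":[-3.104,-0.284,4.788,-1.614],"ee":[0.087,-0.407,0.824],"\u03c4":[3.285,0.258,-5.756,0.894]}
{"k":18,"ang":[-0.554,-0.232,1.183,-1.383],"dq":[-3.015,-0.257,4.85,-1.293],"ee":[0.08,-0.403,0.806],"\u03c4":[3.294,0.09,-6.296,0.794]}
{"k":19,"ang":[-0.584,-0.234,1.232,-1.394],"dq":[-2.923,-0.233,4.885,-0.978],"ee":[0.074,-0.399,0.787],"\u03c4":[3.24,-0.079,-6.815,0.668]}
{"k":20,"ang":[-0.612,-0.236,1.281,-1.402],"dq":[-2.831,-0.212,4.893,-0.672],"ee":[0.067,-0.395,0.769],"\u03c4":[3.141,-0.249,-7.313,0.52]}
{"k":21,"ang":[-0.64,-0.238,1.33,-1.408],"dq":[-2.738,-0.192,4.877,-0.38],"ee":[0.061,-0.392,0.751],"\u03c4":[3.017,-0.416,-7.787,0.355]}
{"k":22,"ang":[-0.667,-0.24,1.378,-1.41],"dq":[-2.647,-0.172,4.839,-0.105],"ee":[0.056,-0.389,0.733],"\u03c4":[2.884,-0.581,-8.237,0.18]}
{"k":23,"ang":[-0.693,-0.242,1.426,-1.41],"dq":[-2.557,-0.149,4.779,0.148],"ee":[0.05,-0.385,0.715],"\u03c4":[2.757,-0.741,-8.664,0.002]}
{"k":24,"ang":[-0.718,-0.243,1.474,-1.407],"dq":[-2.468,-0.123,4.7,0.378],"ee":[0.045,-0.382,0.698],"\u03c4":[2.647,-0.899,-9.063,-0.177]}
{"k":25,"ang":[-0.743,-0.244,1.52,-1.402],"dq":[-2.38,-0.094,4.604,0.586],"ee":[0.04,-0.379,0.68],"\u03c4":[2.563,-1.057,-9.431,-0.356]}
{"k":26,"ang":[-0.766,-0.245,1.566,-1.396],"dq":[-2.293,-0.062,4.495,0.77],"ee":[0.035,-0.376,0.663],"\u03c4":[2.508,-1.215,-9.766,-0.533]}
{"k":27,"ang":[-0.788,-0.245,1.61,-1.387],"dq":[-2.207,-0.026,4.373,0.931],"ee":[0.03,-0.374,0.647],"\u03c4":[2.484,-1.372,-10.068,-0.705]}
{"k":28,"ang":[-0.81,-0.245,1.653,-1.377],"dq":[-2.121,0.01,4.242,1.07],"ee":[0.025,-0.371,0.63],"\u03c4":[2.489,-1.526,-10.334,-0.87]}
{"k":29,"ang":[-0.831,-0.245,1.695,-1.366],"dq":[-2.036,0.046,4.103,1.19],"ee":[0.021,-0.368,0.614],"\u03c4":[2.52,-1.677,-10.563,-1.028]}
{"k":30,"ang":[-0.851,-0.245,1.735,-1.353],"dq":[-1.951,0.083,3.959,1.289],"ee":[0.017,-0.365,0.599],"\u03c4":[2.574,-1.825,-10.757,-1.176]}
{"k":31,"ang":[-0.87,-0.244,1.774,-1.34],"dq":[-1.865,0.122,3.81,1.368],"ee":[0.013,-0.363,0.583],"\u03c4":[2.647,-1.968,-10.917,-1.315]}
{"k":32,"ang":[-0.888,-0.242,1.811,-1.326],"dq":[-1.78,0.16,3.659,1.429],"ee":[0.009,-0.36,0.568],"\u03c4":[2.733,-2.105,-11.045,-1.443]}
{"k":33,"ang":[-0.906,-0.24,1.847,-1.312],"dq":[-1.694,0.198,3.507,1.475],"ee":[0.005,-0.357,0.554],"\u03c4":[2.828,-2.235,-11.142,-1.561]}
{"k":34,"ang":[-0.922,-0.238,1.882,-1.297],"dq":[-1.608,0.236,3.354,1.507],"ee":[0.002,-0.354,0.539],"\u03c4":[2.926,-2.356,-11.209,-1.669]}
{"k":35,"ang":[-0.938,-0.236,1.914,-1.281],"dq":[-1.521,0.271,3.202,1.527],"ee":[-0.002,-0.351,0.526],"\u03c4":[3.023,-2.468,-11.248,-1.767]}
{"k":36,"ang":[-0.952,-0.233,1.946,-1.266],"dq":[-1.435,0.304,3.052,1.536],"ee":[-0.005,-0.349,0.512]}
{"summary": "final ee position (m): -0.005 -0.349 0.512"}


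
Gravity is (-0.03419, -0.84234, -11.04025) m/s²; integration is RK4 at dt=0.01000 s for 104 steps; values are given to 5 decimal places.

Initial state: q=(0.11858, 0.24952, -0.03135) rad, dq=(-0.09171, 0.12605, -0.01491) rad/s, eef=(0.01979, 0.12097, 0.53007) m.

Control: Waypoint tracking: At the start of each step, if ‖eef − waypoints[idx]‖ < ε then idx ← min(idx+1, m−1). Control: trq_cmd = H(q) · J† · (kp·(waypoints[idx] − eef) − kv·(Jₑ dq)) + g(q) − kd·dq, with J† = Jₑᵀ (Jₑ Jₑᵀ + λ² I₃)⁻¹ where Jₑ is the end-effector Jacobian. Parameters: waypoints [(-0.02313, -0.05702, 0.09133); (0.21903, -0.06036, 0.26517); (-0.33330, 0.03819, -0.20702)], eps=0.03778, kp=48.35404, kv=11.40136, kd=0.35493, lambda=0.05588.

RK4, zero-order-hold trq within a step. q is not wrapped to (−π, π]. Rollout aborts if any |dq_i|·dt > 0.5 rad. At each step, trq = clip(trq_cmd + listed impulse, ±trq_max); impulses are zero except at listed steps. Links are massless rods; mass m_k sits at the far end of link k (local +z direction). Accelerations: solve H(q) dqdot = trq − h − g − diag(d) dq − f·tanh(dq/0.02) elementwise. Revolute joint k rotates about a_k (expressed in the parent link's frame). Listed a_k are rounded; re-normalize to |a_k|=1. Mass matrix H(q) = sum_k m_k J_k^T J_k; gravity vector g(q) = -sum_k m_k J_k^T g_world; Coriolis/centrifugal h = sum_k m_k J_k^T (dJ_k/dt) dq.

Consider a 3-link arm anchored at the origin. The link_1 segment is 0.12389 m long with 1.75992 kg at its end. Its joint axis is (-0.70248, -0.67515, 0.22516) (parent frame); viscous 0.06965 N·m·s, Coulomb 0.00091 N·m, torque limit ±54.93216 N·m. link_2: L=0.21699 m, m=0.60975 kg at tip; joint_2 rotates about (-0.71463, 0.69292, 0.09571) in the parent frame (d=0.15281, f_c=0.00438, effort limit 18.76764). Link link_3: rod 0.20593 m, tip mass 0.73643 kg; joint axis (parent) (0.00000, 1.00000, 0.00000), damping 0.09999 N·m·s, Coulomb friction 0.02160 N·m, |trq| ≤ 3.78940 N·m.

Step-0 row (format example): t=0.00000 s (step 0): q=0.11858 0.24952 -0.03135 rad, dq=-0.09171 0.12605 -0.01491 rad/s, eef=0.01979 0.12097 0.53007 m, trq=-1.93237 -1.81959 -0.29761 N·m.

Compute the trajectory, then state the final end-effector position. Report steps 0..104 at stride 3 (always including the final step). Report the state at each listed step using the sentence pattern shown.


t=0.03000 s (step 3): q=0.11309 0.25273 -0.03761 rad, dq=-0.25362 0.07246 -0.31475 rad/s, eef=0.02151 0.11982 0.53021 m, trq=-1.61705 -1.47193 -0.16386 N·m.
t=0.06000 s (step 6): q=0.10384 0.25409 -0.04884 rad, dq=-0.36126 0.02581 -0.43462 rad/s, eef=0.02314 0.11666 0.53085 m, trq=-1.40190 -1.21149 -0.12397 N·m.
t=0.09000 s (step 9): q=0.09148 0.25478 -0.06386 rad, dq=-0.46292 0.02634 -0.57134 rad/s, eef=0.02499 0.11208 0.53175 m, trq=-1.26343 -1.01355 -0.09122 N·m.
t=0.12000 s (step 12): q=0.07603 0.25607 -0.08340 rad, dq=-0.56909 0.06555 -0.73672 rad/s, eef=0.02727 0.10645 0.53274 m, trq=-1.17613 -0.85375 -0.06027 N·m.
t=0.15000 s (step 15): q=0.05722 0.25906 -0.10842 rad, dq=-0.68706 0.13851 -0.93721 rad/s, eef=0.03017 0.09999 0.53367 m, trq=-1.11727 -0.71849 -0.02963 N·m.
t=0.18000 s (step 18): q=0.03465 0.26470 -0.14000 rad, dq=-0.82120 0.24164 -1.17458 rad/s, eef=0.03387 0.09278 0.53440 m, trq=-1.05970 -0.60238 -0.00065 N·m.
t=0.21000 s (step 21): q=0.00779 0.27382 -0.17920 rad, dq=-0.97214 0.37055 -1.44429 rad/s, eef=0.03856 0.08485 0.53475 m, trq=-0.96633 -0.50763 0.02260 N·m.
t=0.24000 s (step 24): q=-0.02379 0.28711 -0.22681 rad, dq=-1.13520 0.51774 -1.73233 rad/s, eef=0.04442 0.07619 0.53452 m, trq=-0.78979 -0.44263 0.03341 N·m.
t=0.27000 s (step 27): q=-0.06032 0.30494 -0.28303 rad, dq=-1.29960 0.67143 -2.01537 rad/s, eef=0.05152 0.06679 0.53349 m, trq=-0.48401 -0.41758 0.02451 N·m.
t=0.30000 s (step 30): q=-0.10160 0.32729 -0.34732 rad, dq=-1.45027 0.81724 -2.26699 rad/s, eef=0.05984 0.05667 0.53142 m, trq=-0.02702 -0.43718 -0.00753 N·m.
t=0.33000 s (step 33): q=-0.14699 0.35373 -0.41842 rad, dq=-1.57240 0.94248 -2.46826 rad/s, eef=0.06917 0.04591 0.52811 m, trq=0.56105 -0.49508 -0.05837 N·m.
t=0.36000 s (step 36): q=-0.19549 0.38351 -0.49472 rad, dq=-1.65624 1.04001 -2.61462 rad/s, eef=0.07917 0.03469 0.52345 m, trq=1.22396 -0.57552 -0.11646 N·m.
t=0.39000 s (step 39): q=-0.24589 0.41578 -0.57467 rad, dq=-1.69899 1.10900 -2.71379 rad/s, eef=0.08936 0.02322 0.51739 m, trq=1.89532 -0.66071 -0.16804 N·m.
t=0.42000 s (step 42): q=-0.29699 0.44973 -0.65705 rad, dq=-1.70344 1.15279 -2.77837 rad/s, eef=0.09926 0.01176 0.51000 m, trq=2.52219 -0.73726 -0.20226 N·m.
t=0.45000 s (step 45): q=-0.34771 0.48469 -0.74100 rad, dq=-1.67537 1.17624 -2.81976 rad/s, eef=0.10844 0.00055 0.50139 m, trq=3.07376 -0.79816 -0.21339 N·m.
t=0.48000 s (step 48): q=-0.39719 0.52010 -0.82594 rad, dq=-1.62135 1.18392 -2.84569 rad/s, eef=0.11652 -0.01020 0.49171 m, trq=3.53832 -0.84158 -0.20017 N·m.
t=0.51000 s (step 51): q=-0.44475 0.55555 -0.91149 rad, dq=-1.54748 1.17940 -2.86044 rad/s, eef=0.12328 -0.02034 0.48113 m, trq=3.91648 -0.86869 -0.16417 N·m.
t=0.54000 s (step 54): q=-0.48986 0.59072 -0.99735 rad, dq=-1.45894 1.16518 -2.86590 rad/s, eef=0.12855 -0.02975 0.46982 m, trq=4.21522 -0.88206 -0.10841 N·m.
t=0.57000 s (step 57): q=-0.53214 0.62534 -1.08324 rad, dq=-1.35989 1.14283 -2.86263 rad/s, eef=0.13229 -0.03835 0.45794 m, trq=4.44400 -0.88456 -0.03636 N·m.
t=0.60000 s (step 60): q=-0.57135 0.65918 -1.16891 rad, dq=-1.25363 1.11328 -2.85062 rad/s, eef=0.13450 -0.04611 0.44565 m, trq=4.61268 -0.87892 0.04856 N·m.
t=0.63000 s (step 63): q=-0.60729 0.69204 -1.25409 rad, dq=-1.14272 1.07704 -2.82973 rad/s, eef=0.13525 -0.05301 0.43307 m, trq=4.73048 -0.86751 0.14316 N·m.
t=0.66000 s (step 66): q=-0.63987 0.72371 -1.33851 rad, dq=-1.02921 1.03439 -2.79992 rad/s, eef=0.13465 -0.05907 0.42032 m, trq=4.80563 -0.85231 0.24459 N·m.
t=0.69000 s (step 69): q=-0.66902 0.75402 -1.42191 rad, dq=-0.91478 0.98551 -2.76132 rad/s, eef=0.13282 -0.06432 0.40750 m, trq=4.84532 -0.83494 0.35032 N·m.
t=0.72000 s (step 72): q=-0.69475 0.78276 -1.50403 rad, dq=-0.80080 0.93059 -2.71426 rad/s, eef=0.12991 -0.06879 0.39468 m, trq=4.85576 -0.81672 0.45814 N·m.
t=0.75000 s (step 75): q=-0.71708 0.80977 -1.58461 rad, dq=-0.68847 0.86987 -2.65923 rad/s, eef=0.12607 -0.07253 0.38194 m, trq=4.84227 -0.79869 0.56610 N·m.
t=0.78000 s (step 78): q=-0.73608 0.83488 -1.66343 rad, dq=-0.57883 0.80367 -2.59681 rad/s, eef=0.12147 -0.07559 0.36934 m, trq=4.80948 -0.78167 0.67253 N·m.
t=0.81000 s (step 81): q=-0.75184 0.85793 -1.74029 rad, dq=-0.47280 0.73241 -2.52770 rad/s, eef=0.11626 -0.07802 0.35692 m, trq=4.76134 -0.76626 0.77602 N·m.
t=0.84000 s (step 84): q=-0.76449 0.87877 -1.81497 rad, dq=-0.37117 0.65659 -2.45261 rad/s, eef=0.11058 -0.07986 0.34474 m, trq=4.70127 -0.75291 0.87538 N·m.
t=0.87000 s (step 87): q=-0.77417 0.89727 -1.88733 rad, dq=-0.27468 0.57674 -2.37231 rad/s, eef=0.10459 -0.08118 0.33281 m, trq=4.63221 -0.74192 0.96966 N·m.
t=0.90000 s (step 90): q=-0.78104 0.91333 -1.95722 rad, dq=-0.18392 0.49345 -2.28754 rad/s, eef=0.09839 -0.08203 0.32118 m, trq=4.55666 -0.73342 1.05813 N·m.
t=0.93000 s (step 93): q=-0.78527 0.92684 -2.02450 rad, dq=-0.09940 0.40728 -2.19909 rad/s, eef=0.09212 -0.08246 0.30987 m, trq=4.47675 -0.72745 1.14024 N·m.
t=0.96000 s (step 96): q=-0.78707 0.93773 -2.08909 rad, dq=-0.02153 0.31879 -2.10769 rad/s, eef=0.08586 -0.08251 0.29891 m, trq=4.39428 -0.72392 1.21563 N·m.
t=0.99000 s (step 99): q=-0.78665 0.94594 -2.15090 rad, dq=0.04919 0.22851 -2.01409 rad/s, eef=0.07971 -0.08224 0.28831 m, trq=4.31119 -0.72266 1.28409 N·m.
t=1.02000 s (step 102): q=-0.78420 0.95142 -2.20988 rad, dq=0.11279 0.13690 -1.91902 rad/s, eef=0.07375 -0.08169 0.27810 m, trq=4.22828 -0.72338 1.34553 N·m.
t=1.04000 s (step 104): q=-0.78156 0.95354 -2.24761 rad, dq=0.15127 0.07530 -1.85516 rad/s, eef=0.06990 -0.08120 0.27151 m.
final eef position (m): 0.06990 -0.08120 0.27151


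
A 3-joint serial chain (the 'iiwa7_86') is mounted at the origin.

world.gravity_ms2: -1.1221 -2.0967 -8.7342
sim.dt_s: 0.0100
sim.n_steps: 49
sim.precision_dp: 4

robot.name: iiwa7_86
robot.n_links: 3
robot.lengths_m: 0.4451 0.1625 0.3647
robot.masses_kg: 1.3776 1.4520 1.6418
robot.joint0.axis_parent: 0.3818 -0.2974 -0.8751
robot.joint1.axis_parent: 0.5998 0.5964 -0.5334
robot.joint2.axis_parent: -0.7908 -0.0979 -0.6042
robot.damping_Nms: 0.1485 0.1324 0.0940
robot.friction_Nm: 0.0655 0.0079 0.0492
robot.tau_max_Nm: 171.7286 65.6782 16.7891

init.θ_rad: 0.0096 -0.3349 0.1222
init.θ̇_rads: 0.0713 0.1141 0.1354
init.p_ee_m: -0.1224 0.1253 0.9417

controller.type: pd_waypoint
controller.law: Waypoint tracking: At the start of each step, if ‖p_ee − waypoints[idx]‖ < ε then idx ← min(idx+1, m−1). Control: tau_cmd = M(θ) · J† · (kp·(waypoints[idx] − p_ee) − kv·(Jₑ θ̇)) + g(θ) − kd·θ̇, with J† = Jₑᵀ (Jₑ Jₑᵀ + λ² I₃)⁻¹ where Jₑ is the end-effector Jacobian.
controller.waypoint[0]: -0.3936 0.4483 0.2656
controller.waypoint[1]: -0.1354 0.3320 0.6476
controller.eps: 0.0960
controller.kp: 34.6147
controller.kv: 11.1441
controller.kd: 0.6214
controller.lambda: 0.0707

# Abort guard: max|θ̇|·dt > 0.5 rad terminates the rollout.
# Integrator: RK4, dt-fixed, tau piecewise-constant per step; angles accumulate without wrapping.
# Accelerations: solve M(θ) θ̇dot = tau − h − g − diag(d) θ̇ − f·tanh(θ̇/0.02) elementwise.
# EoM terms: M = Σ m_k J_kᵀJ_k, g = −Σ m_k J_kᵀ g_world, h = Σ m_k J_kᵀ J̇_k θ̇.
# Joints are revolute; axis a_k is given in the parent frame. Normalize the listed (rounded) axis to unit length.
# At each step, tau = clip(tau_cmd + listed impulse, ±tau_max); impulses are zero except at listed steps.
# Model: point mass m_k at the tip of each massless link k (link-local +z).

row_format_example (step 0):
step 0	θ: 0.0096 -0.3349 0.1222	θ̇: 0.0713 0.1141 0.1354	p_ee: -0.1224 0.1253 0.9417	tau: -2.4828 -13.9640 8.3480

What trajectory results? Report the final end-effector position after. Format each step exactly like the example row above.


step 1	θ: 0.0110 -0.3350 0.1258	θ̇: 0.2180 -0.1348 0.5882	p_ee: -0.1229 0.1260 0.9413	tau: -2.1911 -11.9865 7.0920
step 2	θ: 0.0139 -0.3375 0.1335	θ̇: 0.3477 -0.3696 0.9515	p_ee: -0.1246 0.1280 0.9403	tau: -1.8721 -10.2150 6.0098
step 3	θ: 0.0180 -0.3423 0.1445	θ̇: 0.4702 -0.5864 1.2505	p_ee: -0.1275 0.1311 0.9386	tau: -1.5322 -8.6254 5.0710
step 4	θ: 0.0233 -0.3491 0.1583	θ̇: 0.5930 -0.7833 1.5030	p_ee: -0.1314 0.1351 0.9362	tau: -1.1786 -7.1970 4.2510
step 5	θ: 0.0298 -0.3578 0.1744	θ̇: 0.7215 -0.9603 1.7210	p_ee: -0.1362 0.1399 0.9332	tau: -0.8206 -5.9115 3.5316
step 6	θ: 0.0377 -0.3682 0.1926	θ̇: 0.8592 -1.1195 1.9114	p_ee: -0.1418 0.1454 0.9296	tau: -0.4694 -4.7523 2.8990
step 7	θ: 0.0471 -0.3801 0.2126	θ̇: 1.0087 -1.2635 2.0775	p_ee: -0.1480 0.1514 0.9255	tau: -0.1377 -3.7047 2.3432
step 8	θ: 0.0580 -0.3934 0.2341	θ̇: 1.1712 -1.3958 2.2202	p_ee: -0.1547 0.1577 0.9207	tau: 0.1605 -2.7552 1.8566
step 9	θ: 0.0706 -0.4080 0.2569	θ̇: 1.3468 -1.5198 2.3387	p_ee: -0.1618 0.1644 0.9153	tau: 0.4111 -1.8918 1.4338
step 10	θ: 0.0850 -0.4238 0.2808	θ̇: 1.5347 -1.6388 2.4310	p_ee: -0.1694 0.1714 0.9093	tau: 0.6013 -1.1033 1.0701
step 11	θ: 0.1013 -0.4407 0.3054	θ̇: 1.7328 -1.7556 2.4947	p_ee: -0.1772 0.1784 0.9027	tau: 0.7204 -0.3799 0.7617
step 12	θ: 0.1197 -0.4589 0.3305	θ̇: 1.9383 -1.8721 2.5274	p_ee: -0.1851 0.1856 0.8955	tau: 0.7620 0.2876 0.5046
step 13	θ: 0.1401 -0.4782 0.3558	θ̇: 2.1473 -1.9897 2.5270	p_ee: -0.1932 0.1928 0.8877	tau: 0.7245 0.9071 0.2949
step 14	θ: 0.1626 -0.4986 0.3810	θ̇: 2.3559 -2.1087 2.4925	p_ee: -0.2014 0.2000 0.8794	tau: 0.6116 1.4856 0.1281
step 15	θ: 0.1872 -0.5203 0.4056	θ̇: 2.5595 -2.2286 2.4237	p_ee: -0.2095 0.2071 0.8706	tau: 0.4318 2.0289 -0.0007
step 16	θ: 0.2137 -0.5432 0.4293	θ̇: 2.7540 -2.3482 2.3218	p_ee: -0.2175 0.2142 0.8613	tau: 0.1974 2.5417 -0.0966
step 17	θ: 0.2422 -0.5672 0.4519	θ̇: 2.9354 -2.4657 2.1889	p_ee: -0.2255 0.2212 0.8515	tau: -0.0773 3.0276 -0.1650
step 18	θ: 0.2724 -0.5925 0.4730	θ̇: 3.1002 -2.5792 2.0284	p_ee: -0.2333 0.2281 0.8414	tau: -0.3778 3.4894 -0.2113
step 19	θ: 0.3041 -0.6188 0.4924	θ̇: 3.2456 -2.6865 1.8443	p_ee: -0.2408 0.2349 0.8309	tau: -0.6907 3.9292 -0.2407
step 20	θ: 0.3372 -0.6461 0.5098	θ̇: 3.3693 -2.7858 1.6412	p_ee: -0.2482 0.2416 0.8201	tau: -1.0052 4.3488 -0.2580
step 21	θ: 0.3714 -0.6745 0.5252	θ̇: 3.4693 -2.8755 1.4242	p_ee: -0.2552 0.2483 0.8091	tau: -1.3139 4.7498 -0.2677
step 22	θ: 0.4064 -0.7036 0.5383	θ̇: 3.5440 -2.9542 1.1985	p_ee: -0.2620 0.2549 0.7979	tau: -1.6123 5.1337 -0.2741
step 23	θ: 0.4421 -0.7335 0.5491	θ̇: 3.5920 -3.0212 0.9692	p_ee: -0.2685 0.2614 0.7865	tau: -1.8992 5.5022 -0.2808
step 24	θ: 0.4781 -0.7640 0.5577	θ̇: 3.6118 -3.0757 0.7416	p_ee: -0.2747 0.2679 0.7750	tau: -2.1753 5.8571 -0.2914
step 25	θ: 0.5142 -0.7949 0.5640	θ̇: 3.6019 -3.1175 0.5206	p_ee: -0.2805 0.2744 0.7635	tau: -2.4426 6.2005 -0.3091
step 26	θ: 0.5500 -0.8263 0.5681	θ̇: 3.5606 -3.1465 0.3113	p_ee: -0.2861 0.2808 0.7519	tau: -2.7022 6.5341 -0.3370
step 27	θ: 0.5853 -0.8578 0.5703	θ̇: 3.4866 -3.1625 0.1187	p_ee: -0.2912 0.2873 0.7403	tau: -2.9532 6.8592 -0.3777
step 28	θ: 0.6196 -0.8894 0.5706	θ̇: 3.3786 -3.1654 -0.0509	p_ee: -0.2960 0.2936 0.7288	tau: -3.1912 7.1763 -0.4369
step 29	θ: 0.6527 -0.9210 0.5694	θ̇: 3.2360 -3.1539 -0.1880	p_ee: -0.3005 0.3000 0.7173	tau: -3.4088 7.4847 -0.5256
step 30	θ: 0.6842 -0.9525 0.5669	θ̇: 3.0602 -3.1303 -0.2970	p_ee: -0.3046 0.3063 0.7058	tau: -3.5932 7.7835 -0.6304
step 31	θ: 0.7138 -0.9836 0.5635	θ̇: 2.8543 -3.0948 -0.3751	p_ee: -0.3084 0.3126 0.6943	tau: -3.7310 8.0696 -0.7515
step 32	θ: 0.7412 -1.0143 0.5595	θ̇: 2.6235 -3.0478 -0.4211	p_ee: -0.3118 0.3187 0.6830	tau: -3.8109 8.3396 -0.8878
step 33	θ: 0.7662 -1.0445 0.5552	θ̇: 2.3745 -2.9902 -0.4356	p_ee: -0.3149 0.3248 0.6717	tau: -3.8257 8.5900 -1.0369
step 34	θ: 0.7886 -1.0741 0.5509	θ̇: 2.1155 -2.9230 -0.4211	p_ee: -0.3177 0.3306 0.6604	tau: -3.7741 8.8184 -1.1951
step 35	θ: 0.8085 -1.1029 0.5468	θ̇: 1.8549 -2.8479 -0.3820	p_ee: -0.3203 0.3363 0.6493	tau: -3.6605 9.0237 -1.3579
step 36	θ: 0.8258 -1.1310 0.5433	θ̇: 1.6008 -2.7667 -0.3237	p_ee: -0.3226 0.3417 0.6382	tau: -3.4937 9.2061 -1.5205
step 37	θ: 0.8406 -1.1583 0.5404	θ̇: 1.3605 -2.6812 -0.2524	p_ee: -0.3246 0.3468 0.6272	tau: -3.2853 9.3667 -1.6784
step 38	θ: 0.8531 -1.1846 0.5382	θ̇: 1.1395 -2.5934 -0.1743	p_ee: -0.3265 0.3516 0.6162	tau: -3.0477 9.5075 -1.8272
step 39	θ: 0.8635 -1.2101 0.5369	θ̇: 0.9417 -2.5052 -0.0949	p_ee: -0.3282 0.3562 0.6054	tau: -2.7929 9.6311 -1.9638
step 40	θ: 0.8720 -1.2348 0.5363	θ̇: 0.7694 -2.4183 -0.0195	p_ee: -0.3297 0.3604 0.5947	tau: -2.5314 9.7398 -2.0853
step 41	θ: 0.8790 -1.2585 0.5364	θ̇: 0.6265 -2.3360 0.0411	p_ee: -0.3311 0.3643 0.5842	tau: -2.2691 9.8360 -2.1795
step 42	θ: 0.8847 -1.2815 0.5370	θ̇: 0.5106 -2.2580 0.0892	p_ee: -0.3324 0.3678 0.5738	tau: -2.0148 9.9214 -2.2537
step 43	θ: 0.8894 -1.3037 0.5381	θ̇: 0.4185 -2.1838 0.1275	p_ee: -0.3336 0.3710 0.5635	tau: -1.7747 9.9978 -2.3143
step 44	θ: 0.8932 -1.3252 0.5395	θ̇: 0.3481 -2.1138 0.1552	p_ee: -0.3348 0.3740 0.5535	tau: -1.5519 10.0663 -2.3623
step 45	θ: 0.8964 -1.3460 0.5411	θ̇: 0.2971 -2.0479 0.1726	p_ee: -0.3359 0.3766 0.5436	tau: -1.3481 10.1279 -2.3988
step 46	θ: 0.8992 -1.3662 0.5429	θ̇: 0.2627 -1.9862 0.1801	p_ee: -0.3369 0.3790 0.5340	tau: -1.1639 10.1832 -2.4253
step 47	θ: 0.9017 -1.3857 0.5447	θ̇: 0.2425 -1.9284 0.1789	p_ee: -0.3380 0.3811 0.5246	tau: -0.9993 10.2324 -2.4432
step 48	θ: 0.9041 -1.4048 0.5464	θ̇: 0.2339 -1.8741 0.1702	p_ee: -0.3389 0.3830 0.5154	tau: -0.8537 10.2760 -2.4541
step 49	θ: 0.9065 -1.4232 0.5481	θ̇: 0.2347 -1.8229 0.1552	p_ee: -0.3398 0.3847 0.5065
final p_ee position (m): -0.3398 0.3847 0.5065


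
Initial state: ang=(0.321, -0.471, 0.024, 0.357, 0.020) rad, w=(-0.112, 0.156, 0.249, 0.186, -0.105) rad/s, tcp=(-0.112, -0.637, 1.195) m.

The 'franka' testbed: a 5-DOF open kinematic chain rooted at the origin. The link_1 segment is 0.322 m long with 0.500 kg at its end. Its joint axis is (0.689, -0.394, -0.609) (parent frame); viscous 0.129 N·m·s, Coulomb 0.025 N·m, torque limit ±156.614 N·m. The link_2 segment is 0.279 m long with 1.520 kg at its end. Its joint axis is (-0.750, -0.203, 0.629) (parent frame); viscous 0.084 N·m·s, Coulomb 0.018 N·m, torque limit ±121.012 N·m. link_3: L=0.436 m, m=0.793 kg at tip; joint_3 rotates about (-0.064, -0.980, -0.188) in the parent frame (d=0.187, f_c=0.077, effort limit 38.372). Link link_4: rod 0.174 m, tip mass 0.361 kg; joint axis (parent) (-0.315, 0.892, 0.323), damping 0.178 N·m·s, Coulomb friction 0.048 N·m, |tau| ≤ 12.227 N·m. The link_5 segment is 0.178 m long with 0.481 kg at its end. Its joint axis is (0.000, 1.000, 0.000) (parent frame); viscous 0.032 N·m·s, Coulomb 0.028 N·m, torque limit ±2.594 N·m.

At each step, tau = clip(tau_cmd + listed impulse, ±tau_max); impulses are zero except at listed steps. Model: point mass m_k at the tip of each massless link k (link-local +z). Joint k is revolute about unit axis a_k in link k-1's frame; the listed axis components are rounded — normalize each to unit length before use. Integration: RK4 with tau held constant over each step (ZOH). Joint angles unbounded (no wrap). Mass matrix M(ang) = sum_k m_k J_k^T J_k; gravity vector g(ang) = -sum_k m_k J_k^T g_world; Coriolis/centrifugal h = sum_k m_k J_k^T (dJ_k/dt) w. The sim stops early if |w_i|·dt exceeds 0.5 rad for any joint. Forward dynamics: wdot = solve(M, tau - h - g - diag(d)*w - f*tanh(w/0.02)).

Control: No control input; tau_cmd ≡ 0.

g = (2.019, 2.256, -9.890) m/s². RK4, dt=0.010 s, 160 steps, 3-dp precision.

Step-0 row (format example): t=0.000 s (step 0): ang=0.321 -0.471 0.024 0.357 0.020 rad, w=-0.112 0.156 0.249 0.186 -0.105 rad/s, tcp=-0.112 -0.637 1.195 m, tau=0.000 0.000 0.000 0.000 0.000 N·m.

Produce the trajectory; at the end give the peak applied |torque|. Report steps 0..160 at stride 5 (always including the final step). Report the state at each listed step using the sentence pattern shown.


t=0.050 s (step 5): ang=0.301 -0.496 0.059 0.399 0.011 rad, w=-0.689 -1.112 1.086 1.288 -0.017 rad/s, tcp=-0.108 -0.627 1.197 m, tau=0.000 0.000 0.000 0.000 0.000 N·m.
t=0.100 s (step 10): ang=0.252 -0.583 0.130 0.481 0.014 rad, w=-1.269 -2.427 1.769 1.929 0.142 rad/s, tcp=-0.098 -0.627 1.187 m, tau=0.000 0.000 0.000 0.000 0.000 N·m.
t=0.150 s (step 15): ang=0.172 -0.744 0.234 0.585 0.028 rad, w=-1.961 -4.065 2.331 2.157 0.403 rad/s, tcp=-0.083 -0.636 1.160 m, tau=0.000 0.000 0.000 0.000 0.000 N·m.
t=0.200 s (step 20): ang=0.053 -0.997 0.357 0.691 0.049 rad, w=-2.794 -6.098 2.461 2.018 0.380 rad/s, tcp=-0.066 -0.655 1.111 m, tau=0.000 0.000 0.000 0.000 0.000 N·m.
t=0.250 s (step 25): ang=-0.109 -1.352 0.461 0.783 0.059 rad, w=-3.679 -7.951 1.478 1.671 -0.001 rad/s, tcp=-0.050 -0.680 1.035 m, tau=0.000 0.000 0.000 0.000 0.000 N·m.
t=0.300 s (step 30): ang=-0.312 -1.765 0.479 0.860 0.057 rad, w=-4.420 -8.229 -0.979 1.486 -0.062 rad/s, tcp=-0.037 -0.705 0.929 m, tau=0.000 0.000 0.000 0.000 0.000 N·m.
t=0.350 s (step 35): ang=-0.546 -2.144 0.353 0.930 0.058 rad, w=-4.899 -6.763 -4.048 1.172 0.173 rad/s, tcp=-0.025 -0.719 0.791 m, tau=0.000 0.000 0.000 0.000 0.000 N·m.
t=0.400 s (step 40): ang=-0.797 -2.437 0.085 0.958 0.086 rad, w=-5.106 -5.026 -6.502 -0.112 0.889 rad/s, tcp=-0.013 -0.712 0.629 m, tau=0.000 0.000 0.000 0.000 0.000 N·m.
t=0.450 s (step 45): ang=-1.052 -2.656 -0.280 0.927 0.121 rad, w=-5.027 -3.834 -7.946 -1.137 0.352 rad/s, tcp=0.005 -0.680 0.450 m, tau=0.000 0.000 0.000 0.000 0.000 N·m.
t=0.500 s (step 50): ang=-1.296 -2.828 -0.701 0.843 0.114 rad, w=-4.698 -3.057 -8.844 -2.247 -0.659 rad/s, tcp=0.028 -0.623 0.258 m, tau=0.000 0.000 0.000 0.000 0.000 N·m.
t=0.550 s (step 55): ang=-1.515 -2.965 -1.161 0.701 0.037 rad, w=-3.984 -2.447 -9.577 -3.526 -2.527 rad/s, tcp=0.052 -0.541 0.056 m, tau=0.000 0.000 0.000 0.000 0.000 N·m.
t=0.600 s (step 60): ang=-1.686 -3.074 -1.659 0.474 -0.133 rad, w=-2.788 -1.989 -10.341 -5.788 -3.874 rad/s, tcp=0.068 -0.423 -0.147 m, tau=0.000 0.000 0.000 0.000 0.000 N·m.
t=0.650 s (step 65): ang=-1.803 -3.187 -2.194 0.107 -0.264 rad, w=-2.208 -2.998 -11.037 -8.765 -0.339 rad/s, tcp=0.071 -0.240 -0.320 m, tau=0.000 0.000 0.000 0.000 0.000 N·m.
t=0.700 s (step 70): ang=-1.976 -3.381 -2.760 -0.339 -0.127 rad, w=-5.560 -3.453 -11.258 -6.367 3.557 rad/s, tcp=0.099 0.011 -0.418 m, tau=0.000 0.000 0.000 0.000 0.000 N·m.
t=0.750 s (step 75): ang=-2.291 -3.490 -3.272 -0.279 -0.239 rad, w=-6.249 -1.634 -9.172 6.824 -4.974 rad/s, tcp=0.146 0.299 -0.452 m, tau=0.000 0.000 0.000 0.000 0.000 N·m.
t=0.800 s (step 80): ang=-2.579 -3.563 -3.690 0.067 -0.206 rad, w=-5.172 -1.071 -7.668 5.649 7.036 rad/s, tcp=0.112 0.630 -0.405 m, tau=0.000 0.000 0.000 0.000 0.000 N·m.
t=0.850 s (step 85): ang=-2.803 -3.563 -4.065 0.303 0.207 rad, w=-3.830 1.364 -7.777 3.974 6.871 rad/s, tcp=-0.033 0.890 -0.230 m, tau=0.000 0.000 0.000 0.000 0.000 N·m.
t=0.900 s (step 90): ang=-2.981 -3.406 -4.499 0.409 0.463 rad, w=-3.635 5.190 -9.850 -0.431 4.327 rad/s, tcp=-0.214 1.005 -0.026 m, tau=0.000 0.000 0.000 0.000 0.000 N·m.
t=0.950 s (step 95): ang=-3.231 -3.006 -5.144 0.060 0.820 rad, w=-7.200 10.358 -17.917 -19.750 12.021 rad/s, tcp=-0.354 1.045 0.115 m, tau=0.000 0.000 0.000 0.000 0.000 N·m.
t=1.000 s (step 100): ang=-3.493 -2.668 -5.885 -0.915 0.703 rad, w=-2.371 4.479 -9.572 -9.574 -15.670 rad/s, tcp=-0.410 1.034 0.075 m, tau=0.000 0.000 0.000 0.000 0.000 N·m.
t=1.050 s (step 105): ang=-3.523 -2.422 -6.232 -1.105 -0.226 rad, w=0.851 5.833 -5.148 -0.604 -18.622 rad/s, tcp=-0.402 0.974 -0.068 m, tau=0.000 0.000 0.000 0.000 0.000 N·m.
t=1.100 s (step 110): ang=-3.421 -2.063 -6.474 -1.148 -1.015 rad, w=3.226 8.628 -5.090 -1.513 -13.199 rad/s, tcp=-0.335 0.885 -0.209 m, tau=0.000 0.000 0.000 0.000 0.000 N·m.
t=1.150 s (step 115): ang=-3.196 -1.557 -6.793 -1.198 -1.629 rad, w=5.795 11.468 -8.197 0.905 -12.077 rad/s, tcp=-0.240 0.806 -0.348 m, tau=0.000 0.000 0.000 0.000 0.000 N·m.
t=1.200 s (step 120): ang=-2.875 -0.984 -7.280 -0.816 -2.205 rad, w=6.098 9.948 -9.854 16.120 -8.613 rad/s, tcp=-0.145 0.737 -0.486 m, tau=0.000 0.000 0.000 0.000 0.000 N·m.
t=1.250 s (step 125): ang=-2.658 -0.645 -7.692 -0.025 -2.103 rad, w=2.755 4.263 -7.031 8.813 13.742 rad/s, tcp=-0.087 0.667 -0.625 m, tau=0.000 0.000 0.000 0.000 0.000 N·m.
t=1.300 s (step 130): ang=-2.576 -0.503 -7.962 0.004 -0.974 rad, w=0.500 1.589 -3.199 -5.391 30.994 rad/s, tcp=-0.062 0.504 -0.815 m, tau=0.000 0.000 0.000 0.000 0.000 N·m.
t=1.350 s (step 135): ang=-2.643 -0.537 -7.964 -0.071 0.487 rad, w=-3.174 -3.373 2.079 5.556 19.178 rad/s, tcp=-0.066 0.247 -0.831 m, tau=0.000 0.000 0.000 0.000 0.000 N·m.
t=1.400 s (step 140): ang=-2.850 -0.770 -7.856 0.329 1.071 rad, w=-4.771 -5.234 1.925 8.421 6.806 rad/s, tcp=-0.119 0.098 -0.713 m, tau=0.000 0.000 0.000 0.000 0.000 N·m.
t=1.450 s (step 145): ang=-3.095 -1.016 -7.782 0.668 1.328 rad, w=-4.850 -4.371 1.066 4.835 4.303 rad/s, tcp=-0.160 0.031 -0.617 m, tau=0.000 0.000 0.000 0.000 0.000 N·m.
t=1.500 s (step 150): ang=-3.324 -1.196 -7.743 0.816 1.536 rad, w=-4.244 -2.809 0.577 1.251 4.029 rad/s, tcp=-0.177 -0.011 -0.558 m, tau=0.000 0.000 0.000 0.000 0.000 N·m.
t=1.550 s (step 155): ang=-3.516 -1.300 -7.716 0.816 1.722 rad, w=-3.420 -1.395 0.536 -0.979 3.262 rad/s, tcp=-0.181 -0.045 -0.529 m, tau=0.000 0.000 0.000 0.000 0.000 N·m.
t=1.600 s (step 160): ang=-3.665 -1.341 -7.685 0.733 1.852 rad, w=-2.546 -0.329 0.738 -2.216 1.839 rad/s, tcp=-0.183 -0.079 -0.524 m.
max |tau| (N·m): 0.000


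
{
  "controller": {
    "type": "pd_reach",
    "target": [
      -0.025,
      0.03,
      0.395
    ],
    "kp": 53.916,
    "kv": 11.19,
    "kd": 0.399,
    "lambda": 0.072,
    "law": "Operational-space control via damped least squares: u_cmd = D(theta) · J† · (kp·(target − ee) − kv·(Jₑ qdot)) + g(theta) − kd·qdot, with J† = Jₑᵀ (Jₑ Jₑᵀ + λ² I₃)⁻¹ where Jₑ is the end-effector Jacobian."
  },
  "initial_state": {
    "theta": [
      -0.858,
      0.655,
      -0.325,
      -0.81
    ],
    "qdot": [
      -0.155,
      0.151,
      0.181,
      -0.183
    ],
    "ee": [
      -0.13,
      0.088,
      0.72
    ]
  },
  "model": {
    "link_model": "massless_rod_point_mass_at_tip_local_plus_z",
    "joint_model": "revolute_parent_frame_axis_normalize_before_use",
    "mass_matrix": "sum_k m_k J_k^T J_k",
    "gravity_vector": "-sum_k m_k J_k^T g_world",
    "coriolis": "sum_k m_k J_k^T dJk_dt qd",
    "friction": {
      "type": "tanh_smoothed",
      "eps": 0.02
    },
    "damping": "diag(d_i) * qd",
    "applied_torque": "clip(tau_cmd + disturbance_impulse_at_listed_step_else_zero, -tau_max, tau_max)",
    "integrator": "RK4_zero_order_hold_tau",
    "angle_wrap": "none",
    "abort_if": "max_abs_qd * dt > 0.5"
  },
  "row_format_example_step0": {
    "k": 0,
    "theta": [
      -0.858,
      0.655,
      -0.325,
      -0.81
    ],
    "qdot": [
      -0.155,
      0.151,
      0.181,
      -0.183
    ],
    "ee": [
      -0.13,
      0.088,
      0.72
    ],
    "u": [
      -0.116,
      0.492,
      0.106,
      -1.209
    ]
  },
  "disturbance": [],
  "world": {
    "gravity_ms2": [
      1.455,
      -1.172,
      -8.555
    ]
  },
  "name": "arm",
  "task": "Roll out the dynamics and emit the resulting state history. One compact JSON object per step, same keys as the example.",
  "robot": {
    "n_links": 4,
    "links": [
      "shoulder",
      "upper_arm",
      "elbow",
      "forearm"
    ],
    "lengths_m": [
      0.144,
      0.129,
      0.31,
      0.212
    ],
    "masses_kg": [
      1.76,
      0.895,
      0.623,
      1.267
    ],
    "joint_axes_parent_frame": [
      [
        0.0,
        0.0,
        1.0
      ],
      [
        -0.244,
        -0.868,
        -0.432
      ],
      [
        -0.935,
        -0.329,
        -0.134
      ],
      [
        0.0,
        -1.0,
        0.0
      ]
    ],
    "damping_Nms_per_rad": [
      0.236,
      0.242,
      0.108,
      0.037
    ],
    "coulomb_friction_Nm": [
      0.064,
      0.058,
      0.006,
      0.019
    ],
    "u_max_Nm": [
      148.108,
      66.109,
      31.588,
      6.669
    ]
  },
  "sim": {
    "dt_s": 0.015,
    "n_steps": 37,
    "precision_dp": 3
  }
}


{"k":1,"theta":[-0.86,0.661,-0.324,-0.824],"qdot":[-0.135,0.626,0.014,-1.716],"ee":[-0.129,0.09,0.718],"u":[-0.087,0.128,0.198,-0.304]}
{"k":2,"theta":[-0.862,0.672,-0.324,-0.857],"qdot":[-0.148,0.908,-0.1,-2.61],"ee":[-0.127,0.091,0.714],"u":[-0.042,-0.261,0.222,0.223]}
{"k":3,"theta":[-0.865,0.687,-0.326,-0.9],"qdot":[-0.158,1.068,-0.17,-3.121],"ee":[-0.125,0.091,0.709],"u":[0.006,-0.641,0.201,0.542]}
{"k":4,"theta":[-0.867,0.704,-0.329,-0.949],"qdot":[-0.161,1.15,-0.212,-3.406],"ee":[-0.122,0.092,0.703],"u":[0.052,-0.99,0.16,0.75]}
{"k":5,"theta":[-0.869,0.721,-0.333,-1.001],"qdot":[-0.161,1.184,-0.236,-3.558],"ee":[-0.12,0.092,0.696],"u":[0.095,-1.297,0.113,0.902]}
{"k":6,"theta":[-0.872,0.739,-0.336,-1.055],"qdot":[-0.158,1.186,-0.248,-3.63],"ee":[-0.117,0.092,0.689],"u":[0.134,-1.559,0.068,1.029]}
{"k":7,"theta":[-0.874,0.757,-0.34,-1.11],"qdot":[-0.153,1.165,-0.254,-3.652],"ee":[-0.115,0.091,0.681],"u":[0.17,-1.778,0.03,1.143]}
{"k":8,"theta":[-0.876,0.774,-0.344,-1.164],"qdot":[-0.148,1.129,-0.254,-3.641],"ee":[-0.112,0.091,0.673],"u":[0.201,-1.958,-0.002,1.254]}
{"k":9,"theta":[-0.879,0.791,-0.347,-1.219],"qdot":[-0.143,1.082,-0.252,-3.609],"ee":[-0.109,0.09,0.664],"u":[0.23,-2.101,-0.026,1.364]}
{"k":10,"theta":[-0.881,0.806,-0.351,-1.272],"qdot":[-0.137,1.026,-0.247,-3.56],"ee":[-0.106,0.09,0.656],"u":[0.254,-2.214,-0.043,1.473]}
{"k":11,"theta":[-0.883,0.821,-0.355,-1.325],"qdot":[-0.131,0.964,-0.24,-3.5],"ee":[-0.104,0.089,0.647],"u":[0.275,-2.3,-0.052,1.582]}
{"k":12,"theta":[-0.885,0.835,-0.358,-1.377],"qdot":[-0.125,0.898,-0.233,-3.432],"ee":[-0.101,0.088,0.638],"u":[0.293,-2.363,-0.056,1.689]}
{"k":13,"theta":[-0.886,0.848,-0.362,-1.428],"qdot":[-0.119,0.829,-0.226,-3.356],"ee":[-0.098,0.087,0.629],"u":[0.308,-2.407,-0.055,1.793]}
{"k":14,"theta":[-0.888,0.86,-0.365,-1.478],"qdot":[-0.114,0.758,-0.218,-3.275],"ee":[-0.095,0.086,0.621],"u":[0.32,-2.434,-0.048,1.893]}
{"k":15,"theta":[-0.89,0.871,-0.368,-1.526],"qdot":[-0.108,0.686,-0.211,-3.189],"ee":[-0.092,0.085,0.612],"u":[0.329,-2.448,-0.038,1.989]}
{"k":16,"theta":[-0.891,0.881,-0.372,-1.573],"qdot":[-0.103,0.613,-0.204,-3.1],"ee":[-0.09,0.083,0.603],"u":[0.335,-2.451,-0.025,2.078]}
{"k":17,"theta":[-0.893,0.889,-0.375,-1.619],"qdot":[-0.098,0.542,-0.198,-3.008],"ee":[-0.087,0.082,0.595],"u":[0.339,-2.445,-0.009,2.161]}
{"k":18,"theta":[-0.894,0.897,-0.377,-1.663],"qdot":[-0.094,0.471,-0.192,-2.914],"ee":[-0.084,0.08,0.586],"u":[0.34,-2.431,0.009,2.237]}
{"k":19,"theta":[-0.896,0.903,-0.38,-1.706],"qdot":[-0.089,0.402,-0.186,-2.819],"ee":[-0.082,0.079,0.578],"u":[0.34,-2.411,0.029,2.305]}
{"k":20,"theta":[-0.897,0.909,-0.383,-1.748],"qdot":[-0.085,0.336,-0.181,-2.722],"ee":[-0.079,0.077,0.57],"u":[0.337,-2.385,0.05,2.365]}
{"k":21,"theta":[-0.898,0.913,-0.386,-1.788],"qdot":[-0.081,0.272,-0.177,-2.625],"ee":[-0.077,0.075,0.562],"u":[0.333,-2.356,0.071,2.417]}
{"k":22,"theta":[-0.9,0.917,-0.388,-1.827],"qdot":[-0.076,0.211,-0.173,-2.528],"ee":[-0.075,0.074,0.555],"u":[0.328,-2.324,0.094,2.462]}
{"k":23,"theta":[-0.901,0.92,-0.391,-1.864],"qdot":[-0.072,0.152,-0.169,-2.431],"ee":[-0.072,0.072,0.547],"u":[0.321,-2.29,0.116,2.499]}
{"k":24,"theta":[-0.902,0.922,-0.393,-1.9],"qdot":[-0.068,0.097,-0.165,-2.335],"ee":[-0.07,0.07,0.54],"u":[0.312,-2.253,0.139,2.529]}
{"k":25,"theta":[-0.903,0.923,-0.396,-1.934],"qdot":[-0.063,0.046,-0.161,-2.24],"ee":[-0.068,0.069,0.533],"u":[0.303,-2.215,0.161,2.552]}
{"k":26,"theta":[-0.904,0.923,-0.398,-1.967],"qdot":[-0.06,-0.001,-0.16,-2.146],"ee":[-0.066,0.067,0.527],"u":[0.293,-2.179,0.184,2.568]}
{"k":27,"theta":[-0.904,0.923,-0.401,-1.998],"qdot":[-0.062,-0.038,-0.167,-2.053],"ee":[-0.064,0.066,0.52],"u":[0.282,-2.156,0.212,2.578]}
{"k":28,"theta":[-0.905,0.922,-0.403,-2.028],"qdot":[-0.058,-0.072,-0.169,-1.962],"ee":[-0.063,0.064,0.514],"u":[0.271,-2.134,0.234,2.583]}
{"k":29,"theta":[-0.906,0.921,-0.406,-2.057],"qdot":[-0.053,-0.104,-0.168,-1.874],"ee":[-0.061,0.062,0.509],"u":[0.26,-2.11,0.254,2.583]}
{"k":30,"theta":[-0.907,0.919,-0.408,-2.085],"qdot":[-0.047,-0.134,-0.166,-1.788],"ee":[-0.059,0.061,0.503],"u":[0.249,-2.084,0.273,2.579]}
{"k":31,"theta":[-0.908,0.917,-0.411,-2.111],"qdot":[-0.042,-0.161,-0.163,-1.705],"ee":[-0.058,0.06,0.498],"u":[0.237,-2.056,0.291,2.571]}
{"k":32,"theta":[-0.908,0.914,-0.413,-2.136],"qdot":[-0.037,-0.186,-0.159,-1.624],"ee":[-0.057,0.058,0.493],"u":[0.226,-2.027,0.308,2.56]}
{"k":33,"theta":[-0.909,0.911,-0.415,-2.159],"qdot":[-0.033,-0.209,-0.156,-1.546],"ee":[-0.055,0.057,0.488],"u":[0.216,-1.996,0.326,2.546]}
{"k":34,"theta":[-0.909,0.908,-0.418,-2.182],"qdot":[-0.03,-0.229,-0.152,-1.471],"ee":[-0.054,0.056,0.483],"u":[0.206,-1.964,0.343,2.529]}
{"k":35,"theta":[-0.91,0.904,-0.42,-2.204],"qdot":[-0.028,-0.247,-0.148,-1.398],"ee":[-0.053,0.055,0.479],"u":[0.196,-1.931,0.359,2.51]}
{"k":36,"theta":[-0.91,0.9,-0.422,-2.224],"qdot":[-0.025,-0.262,-0.144,-1.329],"ee":[-0.052,0.053,0.475],"u":[0.186,-1.899,0.375,2.49]}
{"k":37,"theta":[-0.91,0.896,-0.424,-2.244],"qdot":[-0.024,-0.276,-0.139,-1.263],"ee":[-0.051,0.052,0.471]}
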